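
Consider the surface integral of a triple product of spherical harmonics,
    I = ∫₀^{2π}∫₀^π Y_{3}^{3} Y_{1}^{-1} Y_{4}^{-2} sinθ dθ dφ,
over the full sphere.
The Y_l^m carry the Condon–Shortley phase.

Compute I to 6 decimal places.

Rules hold: Σm=0, L=8 even, 2≤4≤4.
N = 7·3·9 = 189
Δ = 0!·6!·2!/9! = 1/252
Racah Σ t=0..0: t=0:+1/36 = 1/36
⇒ 3j(3 1 4; 0 0 0)² = 4/63, sgn +1
Racah Σ t=0..0: t=0:+1/1440 = 1/1440
⇒ 3j(3 1 4; 3 -1 -2)² = 1/252, sgn +1
4πI² = N·(3j₀)²·(3jₘ)² = 1/21
I = +1·√(0.047619/4π) = 0.06155813

0.061558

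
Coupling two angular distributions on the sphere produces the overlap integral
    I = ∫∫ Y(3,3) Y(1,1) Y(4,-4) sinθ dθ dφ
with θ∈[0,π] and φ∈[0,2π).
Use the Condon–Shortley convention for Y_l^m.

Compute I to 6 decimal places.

0.325735

Checks pass: Σm=0; 8 even; l₃=4∈[2,4].
(2·3+1)(2·1+1)(2·4+1) = 189
Δ: 0! 6! 2! / 9! → 1/252
sum: t=0:+1/36 = 1/36
3j²(3 1 4; 0 0 0) = Δ·Π!·Σ² = 4/63  (sign +1)
sum: t=0:+1/1440 = 1/1440
3j²(3 1 4; 3 1 -4) = Δ·Π!·Σ² = 1/9  (sign +1)
combine: 4πI² = 189·4/63·1/9 = 4/3
take √, sign +1: I = 0.32573501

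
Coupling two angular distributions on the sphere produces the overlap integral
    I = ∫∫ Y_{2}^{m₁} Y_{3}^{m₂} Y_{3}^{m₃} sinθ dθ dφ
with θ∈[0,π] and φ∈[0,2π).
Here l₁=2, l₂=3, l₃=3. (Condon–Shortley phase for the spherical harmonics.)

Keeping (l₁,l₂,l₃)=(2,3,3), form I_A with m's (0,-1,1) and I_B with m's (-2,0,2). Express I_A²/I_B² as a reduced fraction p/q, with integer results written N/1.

l's match ⇒ only the (l;m) 3-j factors differ between A and B.
A: triangle coeff Δ(2,3,3) = 1/3780; Σ_t [0,2]: t=0:+1/16 t=1:−1/6 t=2:+1/96 = -3/32; (3j)²=3/140 [(2 3 3; 0 -1 1)], sign=-1
B: triangle coeff Δ(2,3,3) = 1/3780; Σ_t [2,2]: t=2:+1/24 = 1/24; (3j)²=1/21 [(2 3 3; -2 0 2)], sign=-1
I_A²/I_B² = (3/140)/(1/21) = 9/20

9/20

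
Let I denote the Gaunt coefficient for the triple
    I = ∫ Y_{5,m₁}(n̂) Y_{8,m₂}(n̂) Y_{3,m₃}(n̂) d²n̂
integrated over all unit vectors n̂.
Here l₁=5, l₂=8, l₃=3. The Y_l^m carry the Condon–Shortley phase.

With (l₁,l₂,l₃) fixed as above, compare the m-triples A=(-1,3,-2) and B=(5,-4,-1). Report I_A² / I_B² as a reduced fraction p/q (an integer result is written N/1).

Shared (l₁,l₂,l₃)=(5,8,3): N and (l;000)² cancel in I_A²/I_B².
A: Δ = 10!·0!·6!/17! = 1/136136; Racah Σ t=6..6: t=6:+1/2073600 = 1/2073600; ⇒ 3j(5 8 3; -1 3 -2)² = 15/884, sgn -1
B: Δ = 10!·0!·6!/17! = 1/136136; Racah Σ t=0..0: t=0:+1/174182400 = 1/174182400; ⇒ 3j(5 8 3; 5 -4 -1)² = 3/6188, sgn +1
I_A²/I_B² = (15/884)/(3/6188) = 35/1

35/1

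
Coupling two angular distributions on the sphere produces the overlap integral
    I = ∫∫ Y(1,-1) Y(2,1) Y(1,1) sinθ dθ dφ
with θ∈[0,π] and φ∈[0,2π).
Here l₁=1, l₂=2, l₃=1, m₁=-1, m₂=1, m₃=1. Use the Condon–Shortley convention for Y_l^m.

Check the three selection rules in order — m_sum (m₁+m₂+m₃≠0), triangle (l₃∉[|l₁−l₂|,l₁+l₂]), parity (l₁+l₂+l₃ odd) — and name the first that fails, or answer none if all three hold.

Σmᵢ = 1  ✗
l₃∈[|l₁−l₂|,l₁+l₂]=[1,3], have l₃=1
Σlᵢ = 4 ⇒ even

m_sum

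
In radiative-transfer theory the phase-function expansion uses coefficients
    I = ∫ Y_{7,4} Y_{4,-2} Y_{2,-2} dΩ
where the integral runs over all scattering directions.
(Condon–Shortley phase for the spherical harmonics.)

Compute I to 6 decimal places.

0.000000

|7−4|≤2≤7+4 violated ⇒ I = 0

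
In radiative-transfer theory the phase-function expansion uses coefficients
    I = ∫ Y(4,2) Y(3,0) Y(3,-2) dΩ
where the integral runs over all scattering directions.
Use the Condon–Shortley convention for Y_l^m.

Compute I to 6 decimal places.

Rules hold: Σm=0, L=10 even, 1≤3≤7.
N = 9·7·7 = 441
Δ = 4!·4!·2!/11! = 1/34650
Racah Σ t=1..3: t=1:−1/72 t=2:+1/16 t=3:−1/72 = 5/144
⇒ 3j(4 3 3; 0 0 0)² = 2/77, sgn -1
Racah Σ t=1..2: t=1:−1/72 t=2:+1/96 = -1/288
⇒ 3j(4 3 3; 2 0 -2)² = 1/462, sgn +1
4πI² = N·(3j₀)²·(3jₘ)² = 3/121
I = -1·√(0.0247934/4π) = -0.04441841

-0.044418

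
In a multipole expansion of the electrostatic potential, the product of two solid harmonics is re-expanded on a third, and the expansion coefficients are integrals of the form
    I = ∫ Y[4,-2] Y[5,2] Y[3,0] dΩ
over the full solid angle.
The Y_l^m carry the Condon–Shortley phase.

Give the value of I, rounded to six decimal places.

m-sum 0 ✓  L=12 even ✓  1≤3≤9 ✓
Π(2lᵢ+1) = 9×11×7 = 693
triangle coeff Δ(4,5,3) = 1/180180
Σ_t [2,4]: t=2:+1/576 t=3:−1/144 t=4:+1/576 = -1/288
(3j)²=20/1001 [(4 5 3; 0 0 0)], sign=+1
Σ_t [4,6]: t=4:+1/576 t=5:−1/480 t=6:+1/8640 = -1/4320
(3j)²=1/2145 [(4 5 3; -2 2 0)], sign=+1
⇒ 4πI² = 12/1859
I = (+1)√(12/1859/(4π)) = 0.02266449

0.022664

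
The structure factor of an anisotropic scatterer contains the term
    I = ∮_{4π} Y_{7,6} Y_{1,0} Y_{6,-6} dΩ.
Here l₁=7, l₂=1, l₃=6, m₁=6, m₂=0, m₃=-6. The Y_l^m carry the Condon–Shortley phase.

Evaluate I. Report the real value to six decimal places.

m-sum 0 ✓  L=14 even ✓  6≤6≤8 ✓
Π(2lᵢ+1) = 15×3×13 = 585
triangle coeff Δ(7,1,6) = 1/1365
Σ_t [1,1]: t=1:−1/518400 = -1/518400
(3j)²=7/195 [(7 1 6; 0 0 0)], sign=-1
Σ_t [1,1]: t=1:−1/479001600 = -1/479001600
(3j)²=1/105 [(7 1 6; 6 0 -6)], sign=-1
⇒ 4πI² = 1/5
I = (+1)√(1/5/(4π)) = 0.12615663

0.126157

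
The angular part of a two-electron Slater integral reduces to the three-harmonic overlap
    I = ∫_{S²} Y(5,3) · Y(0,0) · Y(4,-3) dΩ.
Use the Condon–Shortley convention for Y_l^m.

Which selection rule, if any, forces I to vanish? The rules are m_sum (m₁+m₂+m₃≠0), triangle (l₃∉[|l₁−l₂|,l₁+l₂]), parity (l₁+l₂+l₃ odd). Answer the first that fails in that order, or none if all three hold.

triangle

m₁+m₂+m₃ = 3 + 0 − 3 = 0  ✓
triangle: |5−0|=5 ≤ l₃=4 ≤ 5+0=5  ✗
parity: l₁+l₂+l₃ = 9 is odd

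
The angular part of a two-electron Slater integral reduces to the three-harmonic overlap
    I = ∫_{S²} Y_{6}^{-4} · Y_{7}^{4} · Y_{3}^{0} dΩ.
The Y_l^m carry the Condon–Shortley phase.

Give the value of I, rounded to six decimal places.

Rules hold: Σm=0, L=16 even, 1≤3≤13.
N = 13·15·7 = 1365
Δ = 10!·2!·4!/17! = 1/2042040
Racah Σ t=4..6: t=4:+1/207360 t=5:−1/57600 t=6:+1/207360 = -1/129600
⇒ 3j(6 7 3; 0 0 0)² = 168/12155, sgn +1
Racah Σ t=8..10: t=8:+1/967680 t=9:−1/1451520 t=10:+1/43545600 = 1/2721600
⇒ 3j(6 7 3; -4 4 0)² = 32/7735, sgn -1
4πI² = N·(3j₀)²·(3jₘ)² = 16128/206635
I = -1·√(0.0780507/4π) = -0.07881037

-0.078810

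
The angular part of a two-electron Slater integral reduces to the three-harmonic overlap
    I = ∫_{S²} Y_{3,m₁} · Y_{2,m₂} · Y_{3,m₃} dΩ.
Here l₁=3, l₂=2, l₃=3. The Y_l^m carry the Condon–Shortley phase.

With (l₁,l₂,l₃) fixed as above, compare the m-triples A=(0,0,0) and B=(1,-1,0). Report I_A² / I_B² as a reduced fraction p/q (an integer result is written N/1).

Same 3,2,3: normalisation and zero-m 3j drop out of the ratio.
A: Δ: 2! 4! 2! / 9! → 1/3780; sum: t=0:+1/24 t=1:−1/4 t=2:+1/24 = -1/6; 3j²(3 2 3; 0 0 0) = Δ·Π!·Σ² = 4/105  (sign +1)
B: Δ: 2! 4! 2! / 9! → 1/3780; sum: t=0:+1/8 t=1:−1/12 = 1/24; 3j²(3 2 3; 1 -1 0) = Δ·Π!·Σ² = 1/210  (sign -1)
I_A²/I_B² = (4/105)/(1/210) = 8/1

8/1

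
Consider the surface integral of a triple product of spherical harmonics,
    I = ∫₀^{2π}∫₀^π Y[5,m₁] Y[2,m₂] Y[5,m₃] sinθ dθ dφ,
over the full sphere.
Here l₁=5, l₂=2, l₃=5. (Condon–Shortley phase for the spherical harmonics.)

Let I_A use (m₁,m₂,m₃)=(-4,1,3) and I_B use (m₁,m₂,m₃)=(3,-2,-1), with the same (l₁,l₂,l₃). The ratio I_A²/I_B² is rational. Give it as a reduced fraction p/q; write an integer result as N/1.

Same 5,2,5: normalisation and zero-m 3j drop out of the ratio.
A: Δ: 2! 8! 2! / 13! → 1/38610; sum: t=1:−1/80640 t=2:+1/10080 = 1/11520; 3j²(5 2 5; -4 1 3) = Δ·Π!·Σ² = 49/1430  (sign +1)
B: Δ: 2! 8! 2! / 13! → 1/38610; sum: t=0:+1/5760 = 1/5760; 3j²(5 2 5; 3 -2 -1) = Δ·Π!·Σ² = 56/2145  (sign +1)
I_A²/I_B² = (49/1430)/(56/2145) = 21/16

21/16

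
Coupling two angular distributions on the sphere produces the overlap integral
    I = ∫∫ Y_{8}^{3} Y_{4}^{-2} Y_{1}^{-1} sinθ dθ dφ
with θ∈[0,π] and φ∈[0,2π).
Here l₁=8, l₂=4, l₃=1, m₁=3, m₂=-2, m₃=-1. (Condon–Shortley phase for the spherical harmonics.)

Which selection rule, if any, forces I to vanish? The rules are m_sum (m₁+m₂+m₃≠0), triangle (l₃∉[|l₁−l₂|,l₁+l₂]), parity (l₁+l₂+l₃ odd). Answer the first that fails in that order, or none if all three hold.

m₁+m₂+m₃ = 3 − 2 − 1 = 0  ✓
triangle: |8−4|=4 ≤ l₃=1 ≤ 8+4=12  ✗
parity: l₁+l₂+l₃ = 13 is odd

triangle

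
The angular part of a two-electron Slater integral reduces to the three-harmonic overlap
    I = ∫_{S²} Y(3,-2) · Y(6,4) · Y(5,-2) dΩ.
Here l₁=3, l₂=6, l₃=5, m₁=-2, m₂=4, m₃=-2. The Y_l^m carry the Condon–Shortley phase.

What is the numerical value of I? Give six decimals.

Rules hold: Σm=0, L=14 even, 3≤5≤9.
N = 7·13·11 = 1001
Δ = 4!·2!·8!/15! = 1/675675
Racah Σ t=1..3: t=1:−1/8640 t=2:+1/2304 t=3:−1/8640 = 7/34560
⇒ 3j(3 6 5; 0 0 0)² = 7/429, sgn -1
Racah Σ t=3..4: t=3:−1/60480 t=4:+1/34560 = 1/80640
⇒ 3j(3 6 5; -2 4 -2)² = 6/1001, sgn -1
4πI² = N·(3j₀)²·(3jₘ)² = 14/143
I = +1·√(0.0979021/4π) = 0.08826552

0.088266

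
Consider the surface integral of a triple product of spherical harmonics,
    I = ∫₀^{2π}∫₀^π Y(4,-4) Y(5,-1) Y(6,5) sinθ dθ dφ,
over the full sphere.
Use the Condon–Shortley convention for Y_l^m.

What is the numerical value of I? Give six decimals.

Σlᵢ=15 odd — θ-integrand is odd under cosθ→−cosθ; I=0

0.000000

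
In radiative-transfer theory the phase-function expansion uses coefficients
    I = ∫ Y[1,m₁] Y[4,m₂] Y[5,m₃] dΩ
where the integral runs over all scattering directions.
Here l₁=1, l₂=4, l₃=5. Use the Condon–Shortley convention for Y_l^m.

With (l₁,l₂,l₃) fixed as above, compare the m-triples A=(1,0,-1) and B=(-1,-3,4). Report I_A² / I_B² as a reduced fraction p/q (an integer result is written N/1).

l's match ⇒ only the (l;m) 3-j factors differ between A and B.
A: triangle coeff Δ(1,4,5) = 1/495; Σ_t [0,0]: t=0:+1/1152 = 1/1152; (3j)²=1/33 [(1 4 5; 1 0 -1)], sign=+1
B: triangle coeff Δ(1,4,5) = 1/495; Σ_t [0,0]: t=0:+1/10080 = 1/10080; (3j)²=4/55 [(1 4 5; -1 -3 4)], sign=-1
I_A²/I_B² = (1/33)/(4/55) = 5/12

5/12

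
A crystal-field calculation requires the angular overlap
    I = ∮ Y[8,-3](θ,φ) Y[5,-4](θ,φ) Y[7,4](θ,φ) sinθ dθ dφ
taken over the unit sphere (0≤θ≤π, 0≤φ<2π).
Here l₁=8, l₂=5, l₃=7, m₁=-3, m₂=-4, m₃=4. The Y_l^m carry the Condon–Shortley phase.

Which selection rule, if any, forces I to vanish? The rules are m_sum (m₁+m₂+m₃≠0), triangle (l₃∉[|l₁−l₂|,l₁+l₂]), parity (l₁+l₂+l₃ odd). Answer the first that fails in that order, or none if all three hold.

azimuthal sum: -3 − 4 + 4 = -3  ✗
3 ≤ 7 ≤ 13 (triangle on l)
L = 8 + 5 + 7 = 20 (even)

m_sum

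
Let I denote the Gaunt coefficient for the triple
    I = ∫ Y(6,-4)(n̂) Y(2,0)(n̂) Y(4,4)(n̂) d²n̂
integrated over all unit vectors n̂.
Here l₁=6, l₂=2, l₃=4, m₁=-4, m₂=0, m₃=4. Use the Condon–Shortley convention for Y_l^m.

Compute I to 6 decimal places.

Rules hold: Σm=0, L=12 even, 4≤4≤8.
N = 13·5·9 = 585
Δ = 4!·8!·0!/13! = 1/6435
Racah Σ t=2..2: t=2:+1/2304 = 1/2304
⇒ 3j(6 2 4; 0 0 0)² = 5/143, sgn +1
Racah Σ t=2..2: t=2:+1/161280 = 1/161280
⇒ 3j(6 2 4; -4 0 4)² = 1/143, sgn +1
4πI² = N·(3j₀)²·(3jₘ)² = 225/1573
I = +1·√(0.143039/4π) = 0.10668957

0.106690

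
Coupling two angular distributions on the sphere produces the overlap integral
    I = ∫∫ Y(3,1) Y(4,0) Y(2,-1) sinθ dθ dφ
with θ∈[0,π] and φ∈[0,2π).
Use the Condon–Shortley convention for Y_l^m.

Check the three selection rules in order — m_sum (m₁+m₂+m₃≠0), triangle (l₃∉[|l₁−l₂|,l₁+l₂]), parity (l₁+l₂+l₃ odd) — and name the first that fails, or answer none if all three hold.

azimuthal sum: 1 + 0 − 1 = 0  ✓
1 ≤ 2 ≤ 7 (triangle on l)  ✓
L = 3 + 4 + 2 = 9 (odd)  ✗

parity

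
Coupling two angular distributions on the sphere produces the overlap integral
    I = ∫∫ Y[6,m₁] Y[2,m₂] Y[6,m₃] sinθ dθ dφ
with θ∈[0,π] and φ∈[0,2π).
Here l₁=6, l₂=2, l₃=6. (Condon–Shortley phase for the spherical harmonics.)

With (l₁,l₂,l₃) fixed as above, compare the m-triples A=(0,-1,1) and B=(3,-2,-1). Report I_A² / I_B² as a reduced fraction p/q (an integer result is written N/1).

7/240

l's match ⇒ only the (l;m) 3-j factors differ between A and B.
A: triangle coeff Δ(6,2,6) = 1/90090; Σ_t [0,1]: t=0:+1/34560 t=1:−1/28800 = -1/172800; (3j)²=1/1430 [(6 2 6; 0 -1 1)], sign=+1
B: triangle coeff Δ(6,2,6) = 1/90090; Σ_t [0,0]: t=0:+1/120960 = 1/120960; (3j)²=24/1001 [(6 2 6; 3 -2 -1)], sign=-1
I_A²/I_B² = (1/1430)/(24/1001) = 7/240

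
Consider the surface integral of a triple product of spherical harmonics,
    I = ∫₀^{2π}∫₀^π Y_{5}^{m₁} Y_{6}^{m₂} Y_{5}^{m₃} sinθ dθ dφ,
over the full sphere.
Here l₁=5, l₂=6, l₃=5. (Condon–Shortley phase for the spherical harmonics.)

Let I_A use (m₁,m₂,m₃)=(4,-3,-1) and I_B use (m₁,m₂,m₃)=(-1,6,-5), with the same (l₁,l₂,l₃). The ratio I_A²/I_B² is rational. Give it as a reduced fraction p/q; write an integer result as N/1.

1/22

Shared (l₁,l₂,l₃)=(5,6,5): N and (l;000)² cancel in I_A²/I_B².
A: Δ = 6!·4!·6!/17! = 1/28588560; Racah Σ t=0..1: t=0:+1/155520 t=1:−1/138240 = -1/1244160; ⇒ 3j(5 6 5; 4 -3 -1)² = 3/9724, sgn -1
B: Δ = 6!·4!·6!/17! = 1/28588560; Racah Σ t=6..6: t=6:+1/12441600 = 1/12441600; ⇒ 3j(5 6 5; -1 6 -5)² = 3/442, sgn +1
I_A²/I_B² = (3/9724)/(3/442) = 1/22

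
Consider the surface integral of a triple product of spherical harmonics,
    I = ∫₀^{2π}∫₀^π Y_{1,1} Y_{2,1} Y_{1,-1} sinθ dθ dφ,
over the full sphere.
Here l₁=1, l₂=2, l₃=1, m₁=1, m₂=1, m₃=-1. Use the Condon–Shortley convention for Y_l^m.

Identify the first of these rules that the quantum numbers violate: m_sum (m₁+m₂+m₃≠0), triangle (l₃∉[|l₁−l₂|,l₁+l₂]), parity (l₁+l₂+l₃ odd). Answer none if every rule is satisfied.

m_sum

Σmᵢ = 1  ✗
l₃∈[|l₁−l₂|,l₁+l₂]=[1,3], have l₃=1
Σlᵢ = 4 ⇒ even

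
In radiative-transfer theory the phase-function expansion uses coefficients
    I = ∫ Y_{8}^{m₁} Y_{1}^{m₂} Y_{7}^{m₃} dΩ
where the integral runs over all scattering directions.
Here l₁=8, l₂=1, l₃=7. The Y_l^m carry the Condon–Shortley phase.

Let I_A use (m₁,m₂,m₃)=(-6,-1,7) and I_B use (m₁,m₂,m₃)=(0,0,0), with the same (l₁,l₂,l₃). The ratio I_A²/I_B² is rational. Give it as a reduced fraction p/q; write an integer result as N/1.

l's match ⇒ only the (l;m) 3-j factors differ between A and B.
A: triangle coeff Δ(8,1,7) = 1/2040; Σ_t [0,0]: t=0:+1/174356582400 = 1/174356582400; (3j)²=1/2040 [(8 1 7; -6 -1 7)], sign=+1
B: triangle coeff Δ(8,1,7) = 1/2040; Σ_t [1,1]: t=1:−1/25401600 = -1/25401600; (3j)²=8/255 [(8 1 7; 0 0 0)], sign=+1
I_A²/I_B² = (1/2040)/(8/255) = 1/64

1/64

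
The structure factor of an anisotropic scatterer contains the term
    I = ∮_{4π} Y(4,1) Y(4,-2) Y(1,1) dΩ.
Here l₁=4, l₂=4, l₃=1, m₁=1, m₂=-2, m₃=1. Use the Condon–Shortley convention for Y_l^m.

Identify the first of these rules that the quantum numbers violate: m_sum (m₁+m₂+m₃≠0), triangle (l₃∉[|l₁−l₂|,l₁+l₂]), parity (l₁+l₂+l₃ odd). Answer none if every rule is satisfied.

parity

m₁+m₂+m₃ = 1 − 2 + 1 = 0  ✓
triangle: |4−4|=0 ≤ l₃=1 ≤ 4+4=8  ✓
parity: l₁+l₂+l₃ = 9 is odd  ✗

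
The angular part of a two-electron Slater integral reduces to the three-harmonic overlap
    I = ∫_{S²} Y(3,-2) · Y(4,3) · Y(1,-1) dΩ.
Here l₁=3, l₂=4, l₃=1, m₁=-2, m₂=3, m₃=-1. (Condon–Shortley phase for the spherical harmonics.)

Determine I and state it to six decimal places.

-0.282095

Rules hold: Σm=0, L=8 even, 1≤1≤7.
N = 7·9·3 = 189
Δ = 6!·0!·2!/9! = 1/252
Racah Σ t=3..3: t=3:−1/36 = -1/36
⇒ 3j(3 4 1; 0 0 0)² = 4/63, sgn +1
Racah Σ t=5..5: t=5:−1/240 = -1/240
⇒ 3j(3 4 1; -2 3 -1)² = 1/12, sgn -1
4πI² = N·(3j₀)²·(3jₘ)² = 1/1
I = -1·√(1/4π) = -0.28209479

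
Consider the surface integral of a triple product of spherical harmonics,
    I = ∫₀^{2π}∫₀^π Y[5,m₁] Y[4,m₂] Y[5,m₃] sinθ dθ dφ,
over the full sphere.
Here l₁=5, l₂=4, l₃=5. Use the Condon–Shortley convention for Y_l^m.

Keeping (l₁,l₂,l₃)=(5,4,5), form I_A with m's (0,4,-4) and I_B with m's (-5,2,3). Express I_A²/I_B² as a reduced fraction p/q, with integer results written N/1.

Shared (l₁,l₂,l₃)=(5,4,5): N and (l;000)² cancel in I_A²/I_B².
A: Δ = 4!·6!·4!/15! = 1/3153150; Racah Σ t=4..4: t=4:+1/69120 = 1/69120; ⇒ 3j(5 4 5; 0 4 -4)² = 2/143, sgn -1
B: Δ = 4!·6!·4!/15! = 1/3153150; Racah Σ t=4..4: t=4:+1/69120 = 1/69120; ⇒ 3j(5 4 5; -5 2 3)² = 4/143, sgn +1
I_A²/I_B² = (2/143)/(4/143) = 1/2

1/2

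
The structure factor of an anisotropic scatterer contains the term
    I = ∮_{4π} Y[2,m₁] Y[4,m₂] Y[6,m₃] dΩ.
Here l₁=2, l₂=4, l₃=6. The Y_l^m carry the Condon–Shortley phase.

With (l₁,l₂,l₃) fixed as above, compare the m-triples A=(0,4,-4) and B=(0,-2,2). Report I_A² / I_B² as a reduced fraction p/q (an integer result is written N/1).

15/56

Shared (l₁,l₂,l₃)=(2,4,6): N and (l;000)² cancel in I_A²/I_B².
A: Δ = 0!·4!·8!/13! = 1/6435; Racah Σ t=0..0: t=0:+1/161280 = 1/161280; ⇒ 3j(2 4 6; 0 4 -4)² = 1/143, sgn +1
B: Δ = 0!·4!·8!/13! = 1/6435; Racah Σ t=0..0: t=0:+1/5760 = 1/5760; ⇒ 3j(2 4 6; 0 -2 2)² = 56/2145, sgn +1
I_A²/I_B² = (1/143)/(56/2145) = 15/56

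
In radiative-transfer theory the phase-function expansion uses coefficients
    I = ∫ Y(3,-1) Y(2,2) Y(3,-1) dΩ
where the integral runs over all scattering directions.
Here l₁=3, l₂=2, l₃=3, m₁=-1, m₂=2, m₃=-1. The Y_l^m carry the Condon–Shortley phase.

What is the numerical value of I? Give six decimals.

m-sum 0 ✓  L=8 even ✓  1≤3≤5 ✓
Π(2lᵢ+1) = 7×5×7 = 245
triangle coeff Δ(3,2,3) = 1/3780
Σ_t [0,2]: t=0:+1/24 t=1:−1/4 t=2:+1/24 = -1/6
(3j)²=4/105 [(3 2 3; 0 0 0)], sign=+1
Σ_t [2,2]: t=2:+1/16 = 1/16
(3j)²=2/35 [(3 2 3; -1 2 -1)], sign=+1
⇒ 4πI² = 8/15
I = (+1)√(8/15/(4π)) = 0.20601291

0.206013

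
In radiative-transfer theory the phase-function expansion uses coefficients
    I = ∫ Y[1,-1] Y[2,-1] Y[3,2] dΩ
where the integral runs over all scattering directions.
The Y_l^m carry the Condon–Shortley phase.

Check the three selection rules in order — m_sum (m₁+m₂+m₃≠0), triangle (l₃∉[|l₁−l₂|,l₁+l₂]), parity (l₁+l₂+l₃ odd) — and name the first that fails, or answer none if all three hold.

none

Σmᵢ = 0  ✓
l₃∈[|l₁−l₂|,l₁+l₂]=[1,3], have l₃=3  ✓
Σlᵢ = 6 ⇒ even  ✓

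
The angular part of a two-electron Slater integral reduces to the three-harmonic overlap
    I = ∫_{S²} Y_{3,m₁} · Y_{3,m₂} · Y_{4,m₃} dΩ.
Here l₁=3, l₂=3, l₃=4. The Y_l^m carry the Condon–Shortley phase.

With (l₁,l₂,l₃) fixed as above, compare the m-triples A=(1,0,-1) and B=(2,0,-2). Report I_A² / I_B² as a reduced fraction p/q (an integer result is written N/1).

5/1

l's match ⇒ only the (l;m) 3-j factors differ between A and B.
A: triangle coeff Δ(3,3,4) = 1/34650; Σ_t [0,2]: t=0:+1/48 t=1:−1/24 t=2:+1/288 = -5/288; (3j)²=5/462 [(3 3 4; 1 0 -1)], sign=+1
B: triangle coeff Δ(3,3,4) = 1/34650; Σ_t [0,1]: t=0:+1/72 t=1:−1/96 = 1/288; (3j)²=1/462 [(3 3 4; 2 0 -2)], sign=+1
I_A²/I_B² = (5/462)/(1/462) = 5/1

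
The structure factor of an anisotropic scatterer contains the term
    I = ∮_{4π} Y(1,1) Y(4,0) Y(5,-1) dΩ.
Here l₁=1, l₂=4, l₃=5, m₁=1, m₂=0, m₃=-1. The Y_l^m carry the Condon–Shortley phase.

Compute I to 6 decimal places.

-0.190188

Checks pass: Σm=0; 10 even; l₃=5∈[3,5].
(2·1+1)(2·4+1)(2·5+1) = 297
Δ: 0! 2! 8! / 11! → 1/495
sum: t=0:+1/576 = 1/576
3j²(1 4 5; 0 0 0) = Δ·Π!·Σ² = 5/99  (sign -1)
sum: t=0:+1/1152 = 1/1152
3j²(1 4 5; 1 0 -1) = Δ·Π!·Σ² = 1/33  (sign +1)
combine: 4πI² = 297·5/99·1/33 = 5/11
take √, sign -1: I = -0.19018827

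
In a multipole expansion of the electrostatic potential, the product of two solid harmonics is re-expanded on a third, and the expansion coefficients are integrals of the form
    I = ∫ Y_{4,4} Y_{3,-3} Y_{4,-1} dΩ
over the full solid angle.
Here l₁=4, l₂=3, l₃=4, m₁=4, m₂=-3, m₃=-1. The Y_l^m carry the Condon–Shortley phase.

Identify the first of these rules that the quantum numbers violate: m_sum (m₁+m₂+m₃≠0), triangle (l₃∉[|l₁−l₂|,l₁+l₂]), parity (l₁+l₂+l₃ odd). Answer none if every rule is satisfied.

m₁+m₂+m₃ = 4 − 3 − 1 = 0  ✓
triangle: |4−3|=1 ≤ l₃=4 ≤ 4+3=7  ✓
parity: l₁+l₂+l₃ = 11 is odd  ✗

parity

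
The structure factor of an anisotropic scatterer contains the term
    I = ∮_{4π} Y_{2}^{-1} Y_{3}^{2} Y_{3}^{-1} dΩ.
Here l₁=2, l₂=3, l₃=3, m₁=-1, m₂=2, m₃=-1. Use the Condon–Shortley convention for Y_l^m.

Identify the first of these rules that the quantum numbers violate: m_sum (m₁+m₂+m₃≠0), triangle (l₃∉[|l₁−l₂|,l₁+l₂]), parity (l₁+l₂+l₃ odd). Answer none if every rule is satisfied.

m₁+m₂+m₃ = -1 + 2 − 1 = 0  ✓
triangle: |2−3|=1 ≤ l₃=3 ≤ 2+3=5  ✓
parity: l₁+l₂+l₃ = 8 is even  ✓

none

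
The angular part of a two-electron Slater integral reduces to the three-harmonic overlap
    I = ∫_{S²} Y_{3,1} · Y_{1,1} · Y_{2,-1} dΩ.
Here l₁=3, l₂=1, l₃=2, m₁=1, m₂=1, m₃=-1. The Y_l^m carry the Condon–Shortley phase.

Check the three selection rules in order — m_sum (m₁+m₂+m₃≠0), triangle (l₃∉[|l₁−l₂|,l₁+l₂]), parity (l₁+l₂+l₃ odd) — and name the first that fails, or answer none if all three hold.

m_sum

Σmᵢ = 1  ✗
l₃∈[|l₁−l₂|,l₁+l₂]=[2,4], have l₃=2
Σlᵢ = 6 ⇒ even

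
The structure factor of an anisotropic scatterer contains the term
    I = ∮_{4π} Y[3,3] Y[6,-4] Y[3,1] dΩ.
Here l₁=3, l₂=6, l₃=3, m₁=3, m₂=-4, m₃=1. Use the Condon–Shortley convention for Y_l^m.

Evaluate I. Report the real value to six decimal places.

Rules hold: Σm=0, L=12 even, 3≤3≤9.
N = 7·13·7 = 637
Δ = 6!·0!·6!/13! = 1/12012
Racah Σ t=3..3: t=3:−1/1296 = -1/1296
⇒ 3j(3 6 3; 0 0 0)² = 100/3003, sgn +1
Racah Σ t=0..0: t=0:+1/34560 = 1/34560
⇒ 3j(3 6 3; 3 -4 1)² = 5/286, sgn +1
4πI² = N·(3j₀)²·(3jₘ)² = 1750/4719
I = +1·√(0.370841/4π) = 0.17178653

0.171787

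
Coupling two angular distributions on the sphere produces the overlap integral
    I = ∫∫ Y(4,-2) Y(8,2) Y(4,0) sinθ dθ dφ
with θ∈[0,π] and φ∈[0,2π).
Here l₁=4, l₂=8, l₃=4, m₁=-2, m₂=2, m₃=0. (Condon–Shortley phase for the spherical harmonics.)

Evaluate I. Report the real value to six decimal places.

0.187970

Rules hold: Σm=0, L=16 even, 4≤4≤12.
N = 9·17·9 = 1377
Δ = 8!·0!·8!/17! = 1/218790
Racah Σ t=4..4: t=4:+1/331776 = 1/331776
⇒ 3j(4 8 4; 0 0 0)² = 490/21879, sgn +1
Racah Σ t=6..6: t=6:+1/829440 = 1/829440
⇒ 3j(4 8 4; -2 2 0)² = 35/2431, sgn +1
4πI² = N·(3j₀)²·(3jₘ)² = 154350/347633
I = +1·√(0.444003/4π) = 0.18796972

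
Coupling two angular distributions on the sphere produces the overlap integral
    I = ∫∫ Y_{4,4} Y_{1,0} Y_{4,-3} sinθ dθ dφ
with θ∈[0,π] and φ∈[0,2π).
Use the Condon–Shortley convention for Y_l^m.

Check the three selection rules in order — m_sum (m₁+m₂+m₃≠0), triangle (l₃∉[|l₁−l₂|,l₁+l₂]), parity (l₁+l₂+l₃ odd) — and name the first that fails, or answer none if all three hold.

m_sum

Σmᵢ = 1  ✗
l₃∈[|l₁−l₂|,l₁+l₂]=[3,5], have l₃=4
Σlᵢ = 9 ⇒ odd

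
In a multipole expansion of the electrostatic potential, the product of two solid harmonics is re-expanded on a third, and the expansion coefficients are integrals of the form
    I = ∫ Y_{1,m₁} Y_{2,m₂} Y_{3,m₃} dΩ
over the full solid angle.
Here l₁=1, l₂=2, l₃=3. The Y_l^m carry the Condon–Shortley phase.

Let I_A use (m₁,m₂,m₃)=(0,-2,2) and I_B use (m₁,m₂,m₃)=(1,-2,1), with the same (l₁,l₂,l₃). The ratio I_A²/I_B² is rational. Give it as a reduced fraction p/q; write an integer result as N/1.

Shared (l₁,l₂,l₃)=(1,2,3): N and (l;000)² cancel in I_A²/I_B².
A: Δ = 0!·2!·4!/7! = 1/105; Racah Σ t=0..0: t=0:+1/24 = 1/24; ⇒ 3j(1 2 3; 0 -2 2)² = 1/21, sgn -1
B: Δ = 0!·2!·4!/7! = 1/105; Racah Σ t=0..0: t=0:+1/48 = 1/48; ⇒ 3j(1 2 3; 1 -2 1)² = 1/105, sgn +1
I_A²/I_B² = (1/21)/(1/105) = 5/1

5/1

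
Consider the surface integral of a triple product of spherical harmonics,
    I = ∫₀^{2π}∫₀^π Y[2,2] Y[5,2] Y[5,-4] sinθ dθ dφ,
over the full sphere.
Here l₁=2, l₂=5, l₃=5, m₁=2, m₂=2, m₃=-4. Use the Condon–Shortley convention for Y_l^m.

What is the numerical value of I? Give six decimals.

Rules hold: Σm=0, L=12 even, 3≤5≤7.
N = 5·11·11 = 605
Δ = 2!·2!·8!/13! = 1/38610
Racah Σ t=0..2: t=0:+1/2880 t=1:−1/576 t=2:+1/2880 = -1/960
⇒ 3j(2 5 5; 0 0 0)² = 10/429, sgn +1
Racah Σ t=0..0: t=0:+1/20160 = 1/20160
⇒ 3j(2 5 5; 2 2 -4)² = 12/715, sgn -1
4πI² = N·(3j₀)²·(3jₘ)² = 40/169
I = -1·√(0.236686/4π) = -0.13724032

-0.137240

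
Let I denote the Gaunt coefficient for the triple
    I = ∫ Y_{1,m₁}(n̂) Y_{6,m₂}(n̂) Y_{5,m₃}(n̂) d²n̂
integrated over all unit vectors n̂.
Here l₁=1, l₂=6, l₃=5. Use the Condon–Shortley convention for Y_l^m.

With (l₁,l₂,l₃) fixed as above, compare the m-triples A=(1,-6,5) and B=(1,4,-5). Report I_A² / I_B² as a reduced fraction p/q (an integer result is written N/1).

66/1

Same 1,6,5: normalisation and zero-m 3j drop out of the ratio.
A: Δ: 2! 0! 10! / 13! → 1/858; sum: t=0:+1/7257600 = 1/7257600; 3j²(1 6 5; 1 -6 5) = Δ·Π!·Σ² = 1/13  (sign +1)
B: Δ: 2! 0! 10! / 13! → 1/858; sum: t=0:+1/7257600 = 1/7257600; 3j²(1 6 5; 1 4 -5) = Δ·Π!·Σ² = 1/858  (sign +1)
I_A²/I_B² = (1/13)/(1/858) = 66/1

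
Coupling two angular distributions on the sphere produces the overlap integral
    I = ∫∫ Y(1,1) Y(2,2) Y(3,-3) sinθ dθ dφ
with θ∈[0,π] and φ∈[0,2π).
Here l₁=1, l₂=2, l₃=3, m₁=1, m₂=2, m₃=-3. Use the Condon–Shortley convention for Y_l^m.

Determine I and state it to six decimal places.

m-sum 0 ✓  L=6 even ✓  1≤3≤3 ✓
Π(2lᵢ+1) = 3×5×7 = 105
triangle coeff Δ(1,2,3) = 1/105
Σ_t [0,0]: t=0:+1/4 = 1/4
(3j)²=3/35 [(1 2 3; 0 0 0)], sign=-1
Σ_t [0,0]: t=0:+1/48 = 1/48
(3j)²=1/7 [(1 2 3; 1 2 -3)], sign=+1
⇒ 4πI² = 9/7
I = (-1)√(9/7/(4π)) = -0.31986543

-0.319865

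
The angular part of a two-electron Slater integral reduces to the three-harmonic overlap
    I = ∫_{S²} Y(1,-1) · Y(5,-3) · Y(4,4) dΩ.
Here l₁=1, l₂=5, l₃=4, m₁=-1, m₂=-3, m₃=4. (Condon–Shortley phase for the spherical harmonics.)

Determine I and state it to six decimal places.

-0.049106

m-sum 0 ✓  L=10 even ✓  4≤4≤6 ✓
Π(2lᵢ+1) = 3×11×9 = 297
triangle coeff Δ(1,5,4) = 1/495
Σ_t [1,1]: t=1:−1/576 = -1/576
(3j)²=5/99 [(1 5 4; 0 0 0)], sign=-1
Σ_t [2,2]: t=2:+1/80640 = 1/80640
(3j)²=1/495 [(1 5 4; -1 -3 4)], sign=+1
⇒ 4πI² = 1/33
I = (-1)√(1/33/(4π)) = -0.04910640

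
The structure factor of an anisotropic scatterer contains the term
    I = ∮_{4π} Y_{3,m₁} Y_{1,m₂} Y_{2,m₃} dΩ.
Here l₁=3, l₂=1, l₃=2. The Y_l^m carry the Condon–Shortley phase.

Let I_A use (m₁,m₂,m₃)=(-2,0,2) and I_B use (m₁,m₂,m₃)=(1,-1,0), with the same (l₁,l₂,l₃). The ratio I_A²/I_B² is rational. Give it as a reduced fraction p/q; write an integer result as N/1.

5/6

Shared (l₁,l₂,l₃)=(3,1,2): N and (l;000)² cancel in I_A²/I_B².
A: Δ = 2!·4!·0!/7! = 1/105; Racah Σ t=1..1: t=1:−1/24 = -1/24; ⇒ 3j(3 1 2; -2 0 2)² = 1/21, sgn -1
B: Δ = 2!·4!·0!/7! = 1/105; Racah Σ t=0..0: t=0:+1/8 = 1/8; ⇒ 3j(3 1 2; 1 -1 0)² = 2/35, sgn +1
I_A²/I_B² = (1/21)/(2/35) = 5/6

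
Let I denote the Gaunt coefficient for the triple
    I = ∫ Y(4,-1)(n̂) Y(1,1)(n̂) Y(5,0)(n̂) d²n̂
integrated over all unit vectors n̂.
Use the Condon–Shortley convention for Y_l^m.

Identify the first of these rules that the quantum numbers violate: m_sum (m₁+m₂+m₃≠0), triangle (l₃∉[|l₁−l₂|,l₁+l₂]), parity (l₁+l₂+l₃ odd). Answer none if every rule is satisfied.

none

m₁+m₂+m₃ = -1 + 1 + 0 = 0  ✓
triangle: |4−1|=3 ≤ l₃=5 ≤ 4+1=5  ✓
parity: l₁+l₂+l₃ = 10 is even  ✓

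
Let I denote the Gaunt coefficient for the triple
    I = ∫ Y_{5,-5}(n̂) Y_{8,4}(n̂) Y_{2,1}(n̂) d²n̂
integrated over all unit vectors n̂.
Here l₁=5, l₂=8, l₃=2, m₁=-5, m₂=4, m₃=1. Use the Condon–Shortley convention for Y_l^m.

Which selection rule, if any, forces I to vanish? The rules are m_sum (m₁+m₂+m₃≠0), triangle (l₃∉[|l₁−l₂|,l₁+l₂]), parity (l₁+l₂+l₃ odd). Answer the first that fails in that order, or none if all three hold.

triangle

m₁+m₂+m₃ = -5 + 4 + 1 = 0  ✓
triangle: |5−8|=3 ≤ l₃=2 ≤ 5+8=13  ✗
parity: l₁+l₂+l₃ = 15 is odd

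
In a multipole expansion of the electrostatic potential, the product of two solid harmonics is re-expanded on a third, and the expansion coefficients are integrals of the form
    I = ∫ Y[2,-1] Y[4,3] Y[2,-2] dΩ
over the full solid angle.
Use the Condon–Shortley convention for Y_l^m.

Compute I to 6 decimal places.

-0.238414

m-sum 0 ✓  L=8 even ✓  2≤2≤6 ✓
Π(2lᵢ+1) = 5×9×5 = 225
triangle coeff Δ(2,4,2) = 1/630
Σ_t [2,2]: t=2:+1/16 = 1/16
(3j)²=2/35 [(2 4 2; 0 0 0)], sign=+1
Σ_t [3,3]: t=3:−1/144 = -1/144
(3j)²=1/18 [(2 4 2; -1 3 -2)], sign=-1
⇒ 4πI² = 5/7
I = (-1)√(5/7/(4π)) = -0.23841361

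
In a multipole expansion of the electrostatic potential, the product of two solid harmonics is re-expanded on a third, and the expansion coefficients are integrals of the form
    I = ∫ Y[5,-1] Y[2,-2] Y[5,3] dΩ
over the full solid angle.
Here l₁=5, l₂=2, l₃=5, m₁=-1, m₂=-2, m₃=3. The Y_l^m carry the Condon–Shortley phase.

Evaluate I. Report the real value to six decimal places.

m-sum 0 ✓  L=12 even ✓  3≤5≤7 ✓
Π(2lᵢ+1) = 11×5×11 = 605
triangle coeff Δ(5,2,5) = 1/38610
Σ_t [0,2]: t=0:+1/2880 t=1:−1/576 t=2:+1/2880 = -1/960
(3j)²=10/429 [(5 2 5; 0 0 0)], sign=+1
Σ_t [0,0]: t=0:+1/5760 = 1/5760
(3j)²=56/2145 [(5 2 5; -1 -2 3)], sign=+1
⇒ 4πI² = 560/1521
I = (+1)√(560/1521/(4π)) = 0.17116875

0.171169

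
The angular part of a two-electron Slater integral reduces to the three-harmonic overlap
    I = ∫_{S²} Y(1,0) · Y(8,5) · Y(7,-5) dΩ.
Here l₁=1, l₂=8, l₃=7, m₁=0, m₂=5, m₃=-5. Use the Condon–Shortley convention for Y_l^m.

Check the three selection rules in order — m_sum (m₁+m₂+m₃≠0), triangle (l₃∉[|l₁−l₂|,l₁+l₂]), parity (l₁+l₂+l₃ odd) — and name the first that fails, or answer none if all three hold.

none

m₁+m₂+m₃ = 0 + 5 − 5 = 0  ✓
triangle: |1−8|=7 ≤ l₃=7 ≤ 1+8=9  ✓
parity: l₁+l₂+l₃ = 16 is even  ✓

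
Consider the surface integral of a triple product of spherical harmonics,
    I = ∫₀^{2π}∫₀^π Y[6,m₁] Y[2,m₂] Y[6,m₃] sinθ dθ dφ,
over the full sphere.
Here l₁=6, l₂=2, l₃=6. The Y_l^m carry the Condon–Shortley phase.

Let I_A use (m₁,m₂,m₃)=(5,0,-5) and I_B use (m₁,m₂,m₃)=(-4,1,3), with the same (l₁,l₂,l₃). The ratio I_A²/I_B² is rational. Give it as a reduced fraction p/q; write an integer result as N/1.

121/245

Same 6,2,6: normalisation and zero-m 3j drop out of the ratio.
A: Δ: 2! 10! 2! / 15! → 1/90090; sum: t=0:+1/1451520 t=1:−1/3628800 = 1/2419200; 3j²(6 2 6; 5 0 -5) = Δ·Π!·Σ² = 11/910  (sign -1)
B: Δ: 2! 10! 2! / 15! → 1/90090; sum: t=1:−1/725760 t=2:+1/161280 = 1/207360; 3j²(6 2 6; -4 1 3) = Δ·Π!·Σ² = 7/286  (sign -1)
I_A²/I_B² = (11/910)/(7/286) = 121/245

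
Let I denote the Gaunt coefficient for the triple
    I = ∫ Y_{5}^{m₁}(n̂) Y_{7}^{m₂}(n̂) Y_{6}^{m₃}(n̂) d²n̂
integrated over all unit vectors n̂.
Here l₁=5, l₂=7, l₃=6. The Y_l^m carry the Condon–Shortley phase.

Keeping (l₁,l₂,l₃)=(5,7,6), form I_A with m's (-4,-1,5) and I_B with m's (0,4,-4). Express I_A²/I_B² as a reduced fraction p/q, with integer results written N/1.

847/960

Shared (l₁,l₂,l₃)=(5,7,6): N and (l;000)² cancel in I_A²/I_B².
A: Δ = 6!·4!·8!/19! = 1/174594420; Racah Σ t=5..6: t=5:−1/14515200 t=6:+1/174182400 = -11/174182400; ⇒ 3j(5 7 6; -4 -1 5)² = 121/12597, sgn +1
B: Δ = 6!·4!·8!/19! = 1/174594420; Racah Σ t=3..5: t=3:−1/5806080 t=4:+1/1451520 t=5:−1/4147200 = 1/3628800; ⇒ 3j(5 7 6; 0 4 -4)² = 320/29393, sgn +1
I_A²/I_B² = (121/12597)/(320/29393) = 847/960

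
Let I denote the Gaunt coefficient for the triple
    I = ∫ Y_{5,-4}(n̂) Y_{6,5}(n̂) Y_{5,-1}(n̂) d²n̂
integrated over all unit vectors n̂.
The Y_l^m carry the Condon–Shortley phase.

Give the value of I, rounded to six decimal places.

0.158629

m-sum 0 ✓  L=16 even ✓  1≤5≤11 ✓
Π(2lᵢ+1) = 11×13×11 = 1573
triangle coeff Δ(5,6,5) = 1/28588560
Σ_t [1,5]: t=1:−1/345600 t=2:+1/13824 t=3:−1/5184 t=4:+1/13824 t=5:−1/345600 = -7/129600
(3j)²=80/7293 [(5 6 5; 0 0 0)], sign=+1
Σ_t [5,6]: t=5:−1/2073600 t=6:+1/518400 = 1/691200
(3j)²=81/4420 [(5 6 5; -4 5 -1)], sign=+1
⇒ 4πI² = 1188/3757
I = (+1)√(1188/3757/(4π)) = 0.15862904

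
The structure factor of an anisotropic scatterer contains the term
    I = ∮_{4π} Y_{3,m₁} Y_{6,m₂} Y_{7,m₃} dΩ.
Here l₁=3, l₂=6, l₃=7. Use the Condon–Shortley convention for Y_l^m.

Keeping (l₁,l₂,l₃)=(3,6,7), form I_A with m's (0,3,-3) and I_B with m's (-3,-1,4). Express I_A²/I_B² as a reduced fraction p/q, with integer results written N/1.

1/550

Shared (l₁,l₂,l₃)=(3,6,7): N and (l;000)² cancel in I_A²/I_B².
A: Δ = 2!·4!·10!/17! = 1/2042040; Racah Σ t=0..2: t=0:+1/4354560 t=1:−1/322560 t=2:+1/362880 = -1/8709120; ⇒ 3j(3 6 7; 0 3 -3)² = 3/68068, sgn -1
B: Δ = 2!·4!·10!/17! = 1/2042040; Racah Σ t=2..2: t=2:+1/1451520 = 1/1451520; ⇒ 3j(3 6 7; -3 -1 4)² = 75/3094, sgn -1
I_A²/I_B² = (3/68068)/(75/3094) = 1/550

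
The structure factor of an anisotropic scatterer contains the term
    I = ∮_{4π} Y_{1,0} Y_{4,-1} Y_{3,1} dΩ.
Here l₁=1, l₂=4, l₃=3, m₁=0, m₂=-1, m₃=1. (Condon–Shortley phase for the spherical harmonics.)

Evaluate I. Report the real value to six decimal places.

Checks pass: Σm=0; 8 even; l₃=3∈[3,5].
(2·1+1)(2·4+1)(2·3+1) = 189
Δ: 2! 0! 6! / 9! → 1/252
sum: t=1:−1/36 = -1/36
3j²(1 4 3; 0 0 0) = Δ·Π!·Σ² = 4/63  (sign +1)
sum: t=1:−1/48 = -1/48
3j²(1 4 3; 0 -1 1) = Δ·Π!·Σ² = 5/84  (sign -1)
combine: 4πI² = 189·4/63·5/84 = 5/7
take √, sign -1: I = -0.23841361

-0.238414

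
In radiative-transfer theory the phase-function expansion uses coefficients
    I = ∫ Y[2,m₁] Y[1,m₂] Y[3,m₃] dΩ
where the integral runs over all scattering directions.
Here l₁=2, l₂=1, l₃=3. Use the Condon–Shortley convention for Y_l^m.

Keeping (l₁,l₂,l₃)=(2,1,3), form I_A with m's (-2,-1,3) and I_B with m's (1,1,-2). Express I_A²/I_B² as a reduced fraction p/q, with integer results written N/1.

l's match ⇒ only the (l;m) 3-j factors differ between A and B.
A: triangle coeff Δ(2,1,3) = 1/105; Σ_t [0,0]: t=0:+1/48 = 1/48; (3j)²=1/7 [(2 1 3; -2 -1 3)], sign=+1
B: triangle coeff Δ(2,1,3) = 1/105; Σ_t [0,0]: t=0:+1/12 = 1/12; (3j)²=2/21 [(2 1 3; 1 1 -2)], sign=-1
I_A²/I_B² = (1/7)/(2/21) = 3/2

3/2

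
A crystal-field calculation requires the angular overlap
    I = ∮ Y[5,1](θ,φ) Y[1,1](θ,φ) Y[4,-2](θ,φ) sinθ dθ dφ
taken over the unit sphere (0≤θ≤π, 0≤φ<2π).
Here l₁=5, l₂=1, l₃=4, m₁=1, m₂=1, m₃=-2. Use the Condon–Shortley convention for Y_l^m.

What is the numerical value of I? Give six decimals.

m-sum 0 ✓  L=10 even ✓  4≤4≤6 ✓
Π(2lᵢ+1) = 11×3×9 = 297
triangle coeff Δ(5,1,4) = 1/495
Σ_t [1,1]: t=1:−1/576 = -1/576
(3j)²=5/99 [(5 1 4; 0 0 0)], sign=-1
Σ_t [2,2]: t=2:+1/2880 = 1/2880
(3j)²=2/165 [(5 1 4; 1 1 -2)], sign=+1
⇒ 4πI² = 2/11
I = (-1)√(2/11/(4π)) = -0.12028562

-0.120286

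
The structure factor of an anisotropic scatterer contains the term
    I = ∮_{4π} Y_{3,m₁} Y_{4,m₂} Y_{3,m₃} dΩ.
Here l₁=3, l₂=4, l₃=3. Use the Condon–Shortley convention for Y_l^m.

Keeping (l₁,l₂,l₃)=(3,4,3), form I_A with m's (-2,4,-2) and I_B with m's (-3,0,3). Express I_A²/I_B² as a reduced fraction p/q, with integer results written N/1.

Shared (l₁,l₂,l₃)=(3,4,3): N and (l;000)² cancel in I_A²/I_B².
A: Δ = 4!·2!·4!/11! = 1/34650; Racah Σ t=4..4: t=4:+1/576 = 1/576; ⇒ 3j(3 4 3; -2 4 -2)² = 5/99, sgn -1
B: Δ = 4!·2!·4!/11! = 1/34650; Racah Σ t=4..4: t=4:+1/1152 = 1/1152; ⇒ 3j(3 4 3; -3 0 3)² = 1/154, sgn +1
I_A²/I_B² = (5/99)/(1/154) = 70/9

70/9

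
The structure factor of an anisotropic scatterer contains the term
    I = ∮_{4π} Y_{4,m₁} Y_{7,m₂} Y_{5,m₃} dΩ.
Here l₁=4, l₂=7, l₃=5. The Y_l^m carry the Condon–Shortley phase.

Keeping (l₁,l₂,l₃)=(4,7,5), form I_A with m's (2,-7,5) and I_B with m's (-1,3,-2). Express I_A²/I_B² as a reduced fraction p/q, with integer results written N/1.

15015/7396

Same 4,7,5: normalisation and zero-m 3j drop out of the ratio.
A: Δ: 6! 2! 8! / 17! → 1/6126120; sum: t=0:+1/58060800 = 1/58060800; 3j²(4 7 5; 2 -7 5) = Δ·Π!·Σ² = 3/136  (sign +1)
B: Δ: 6! 2! 8! / 17! → 1/6126120; sum: t=3:−1/362880 t=4:+1/69120 t=5:−1/172800 = 43/7257600; 3j²(4 7 5; -1 3 -2) = Δ·Π!·Σ² = 1849/170170  (sign -1)
I_A²/I_B² = (3/136)/(1849/170170) = 15015/7396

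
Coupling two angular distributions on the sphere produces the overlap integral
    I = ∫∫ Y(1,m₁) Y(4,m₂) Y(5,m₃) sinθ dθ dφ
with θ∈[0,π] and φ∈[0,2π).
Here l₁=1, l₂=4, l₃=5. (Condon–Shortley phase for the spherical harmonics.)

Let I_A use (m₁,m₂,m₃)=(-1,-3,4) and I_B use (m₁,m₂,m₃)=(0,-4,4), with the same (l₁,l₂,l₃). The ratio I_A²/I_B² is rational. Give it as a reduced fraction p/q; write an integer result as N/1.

4/1

l's match ⇒ only the (l;m) 3-j factors differ between A and B.
A: triangle coeff Δ(1,4,5) = 1/495; Σ_t [0,0]: t=0:+1/10080 = 1/10080; (3j)²=4/55 [(1 4 5; -1 -3 4)], sign=-1
B: triangle coeff Δ(1,4,5) = 1/495; Σ_t [0,0]: t=0:+1/40320 = 1/40320; (3j)²=1/55 [(1 4 5; 0 -4 4)], sign=-1
I_A²/I_B² = (4/55)/(1/55) = 4/1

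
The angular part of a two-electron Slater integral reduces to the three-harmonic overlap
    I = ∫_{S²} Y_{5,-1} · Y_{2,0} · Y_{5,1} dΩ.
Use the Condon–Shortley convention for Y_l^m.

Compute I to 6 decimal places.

-0.145565

Checks pass: Σm=0; 12 even; l₃=5∈[3,7].
(2·5+1)(2·2+1)(2·5+1) = 605
Δ: 2! 8! 2! / 13! → 1/38610
sum: t=0:+1/2880 t=1:−1/576 t=2:+1/2880 = -1/960
3j²(5 2 5; 0 0 0) = Δ·Π!·Σ² = 10/429  (sign +1)
sum: t=0:+1/5760 t=1:−1/720 t=2:+1/2304 = -1/1280
3j²(5 2 5; -1 0 1) = Δ·Π!·Σ² = 27/1430  (sign -1)
combine: 4πI² = 605·10/429·27/1430 = 45/169
take √, sign -1: I = -0.14556534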